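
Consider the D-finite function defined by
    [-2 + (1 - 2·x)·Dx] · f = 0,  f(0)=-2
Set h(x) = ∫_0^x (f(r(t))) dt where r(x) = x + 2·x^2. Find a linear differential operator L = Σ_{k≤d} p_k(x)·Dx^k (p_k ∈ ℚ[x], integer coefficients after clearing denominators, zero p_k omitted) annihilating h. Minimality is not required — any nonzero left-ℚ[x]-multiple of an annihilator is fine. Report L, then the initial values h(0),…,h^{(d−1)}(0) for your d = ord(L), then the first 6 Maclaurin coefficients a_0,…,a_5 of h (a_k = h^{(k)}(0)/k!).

f: a_k = -2, -4, -8, -16, -32, -64, …
L₀ from L_f via x↦r, Dx↦r'^{-1}Dx.
Integrate: L := L₀·Dx.
L = (2 + 8·x)·Dx + (-1 + 2·x + 4·x^2)·Dx^2  (order 2).
h: a_k = 0, -2, -2, -16/3, -12, -32, …
ICs: h(0) = 0, h′(0) = -2.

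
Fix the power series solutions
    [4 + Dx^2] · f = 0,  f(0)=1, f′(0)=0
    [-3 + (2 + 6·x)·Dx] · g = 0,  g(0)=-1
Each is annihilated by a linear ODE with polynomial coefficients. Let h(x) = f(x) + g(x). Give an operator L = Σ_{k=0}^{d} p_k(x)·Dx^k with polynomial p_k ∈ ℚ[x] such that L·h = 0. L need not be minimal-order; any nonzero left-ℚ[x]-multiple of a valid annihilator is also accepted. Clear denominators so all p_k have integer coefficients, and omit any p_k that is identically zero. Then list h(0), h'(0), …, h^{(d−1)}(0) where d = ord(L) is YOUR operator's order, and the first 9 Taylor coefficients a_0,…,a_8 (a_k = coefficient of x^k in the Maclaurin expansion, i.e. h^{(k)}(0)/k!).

L = (-516 - 1152·x - 1728·x^2) + (56 + 936·x + 3456·x^2 + 3456·x^3)·Dx + (-129 - 288·x - 432·x^2)·Dx^2 + (14 + 234·x + 864·x^2 + 864·x^3)·Dx^3  (order 3).
h: a_k = 0, -3/2, -7/8, -27/16, 1471/384, -1701/256, 684809/46080, -72171/2048, 886686271/10321920, …
ICs: h(0) = 0, h′(0) = -3/2, h′′(0) = -7/4.

f: a_k = 1, 0, -2, 0, 2/3, 0, -4/45, 0, 2/315, …
g: a_k = -1, -3/2, 9/8, -27/16, 405/128, -1701/256, 15309/1024, -72171/2048, 2814669/32768, …
Weyl lclm of L_f,L_g ⇒ L₀ (ord ≤ 3).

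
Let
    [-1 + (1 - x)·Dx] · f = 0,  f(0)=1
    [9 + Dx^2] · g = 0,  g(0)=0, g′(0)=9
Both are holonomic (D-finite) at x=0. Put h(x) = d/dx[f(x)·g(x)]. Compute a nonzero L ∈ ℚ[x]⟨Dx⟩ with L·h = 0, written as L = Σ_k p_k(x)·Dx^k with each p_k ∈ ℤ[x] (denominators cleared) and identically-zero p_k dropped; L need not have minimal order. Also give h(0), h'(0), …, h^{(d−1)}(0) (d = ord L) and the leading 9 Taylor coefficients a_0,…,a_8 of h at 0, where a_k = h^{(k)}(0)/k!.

L = (7 - 18·x + 9·x^2) + (-2 + 2·x)·Dx + (1 - 2·x + x^2)·Dx^2  (order 2).
h: a_k = 9, 18, -27/2, -18, 63/8, 189/20, 153/80, 153/70, 2511/640, …
ICs: h(0) = 9, h′(0) = 18.

f: a_k = 1, 1, 1, 1, 1, 1, 1, 1, 1, …
g: a_k = 0, 9, 0, -27/2, 0, 243/40, 0, -729/560, 0, …
f·g: L₀ = L_f ⊗_s L_g, ord ≤ 1·2.
Derive L from L₀ (diff closure).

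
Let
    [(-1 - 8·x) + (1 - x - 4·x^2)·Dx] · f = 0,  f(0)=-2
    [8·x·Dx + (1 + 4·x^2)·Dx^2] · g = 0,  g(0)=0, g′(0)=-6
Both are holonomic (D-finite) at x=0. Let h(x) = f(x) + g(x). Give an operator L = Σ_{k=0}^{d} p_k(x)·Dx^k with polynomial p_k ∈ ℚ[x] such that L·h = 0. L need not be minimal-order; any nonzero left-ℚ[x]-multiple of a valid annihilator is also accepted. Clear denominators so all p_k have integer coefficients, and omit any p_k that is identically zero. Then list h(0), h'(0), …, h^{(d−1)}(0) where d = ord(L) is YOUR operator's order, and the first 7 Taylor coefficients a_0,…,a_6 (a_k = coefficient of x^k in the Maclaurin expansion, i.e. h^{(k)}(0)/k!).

f: a_k = -2, -2, -10, -18, -58, -130, -362, …
g: a_k = 0, -6, 0, 8, 0, -96/5, 0, …
Sum ⇒ L₀ = lclm(L_f,L_g) in ℚ(x)⟨Dx⟩.
L = (-40 + 160·x + 2272·x^2 + 4608·x^3 + 16896·x^4 + 6144·x^6)·Dx + (31 + 264·x + 364·x^2 + 2208·x^3 + 4160·x^4 + 12800·x^5 + 768·x^6 + 6144·x^7)·Dx^2 + (-5 - 11·x - 80·x^2 + 116·x^3 + 80·x^4 + 704·x^5 + 1536·x^6 + 256·x^7 + 1024·x^8)·Dx^3  (order 3).
h: a_k = -2, -8, -10, -10, -58, -746/5, -362, …
ICs: h(0) = -2, h′(0) = -8, h′′(0) = -20.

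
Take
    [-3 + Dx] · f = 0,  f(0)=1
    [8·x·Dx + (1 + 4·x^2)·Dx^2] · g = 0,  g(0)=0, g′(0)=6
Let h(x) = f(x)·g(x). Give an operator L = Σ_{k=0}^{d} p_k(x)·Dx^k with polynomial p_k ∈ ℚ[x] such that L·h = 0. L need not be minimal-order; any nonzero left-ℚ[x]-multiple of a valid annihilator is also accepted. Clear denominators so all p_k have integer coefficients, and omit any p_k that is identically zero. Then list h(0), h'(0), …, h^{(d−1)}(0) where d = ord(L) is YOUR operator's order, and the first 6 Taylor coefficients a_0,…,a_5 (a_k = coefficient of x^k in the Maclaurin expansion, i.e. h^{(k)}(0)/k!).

f: a_k = 1, 3, 9/2, 9/2, 27/8, 81/40, …
g: a_k = 0, 6, 0, -8, 0, 96/5, …
Product ⇒ symmetric product L₀, ord ≤ 2.
L = (9 - 24·x + 36·x^2) + (-6 + 8·x - 24·x^2)·Dx + (1 + 4·x^2)·Dx^2  (order 2).
h: a_k = 0, 6, 18, 19, 3, 69/20, …
ICs: h(0) = 0, h′(0) = 6.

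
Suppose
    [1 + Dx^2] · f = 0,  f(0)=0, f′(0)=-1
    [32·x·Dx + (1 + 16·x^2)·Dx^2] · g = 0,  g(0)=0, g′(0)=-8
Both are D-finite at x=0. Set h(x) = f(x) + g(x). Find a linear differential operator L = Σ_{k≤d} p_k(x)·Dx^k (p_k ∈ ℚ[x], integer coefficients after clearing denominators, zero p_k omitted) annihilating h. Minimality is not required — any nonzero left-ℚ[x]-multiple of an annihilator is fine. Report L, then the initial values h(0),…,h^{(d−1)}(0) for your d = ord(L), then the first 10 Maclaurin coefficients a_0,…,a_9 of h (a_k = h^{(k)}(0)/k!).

L = (-6112·x + 99328·x^3 + 8192·x^5)·Dx + (-31 + 1072·x^2 + 25344·x^4 + 4096·x^6)·Dx^2 + (-6112·x + 99328·x^3 + 8192·x^5)·Dx^3 + (-31 + 1072·x^2 + 25344·x^4 + 4096·x^6)·Dx^4  (order 4).
h: a_k = 0, -9, 0, 257/6, 0, -49153/120, 0, 3370423/720, 0, -21139292161/362880, …
ICs: h(0) = 0, h′(0) = -9, h′′(0) = 0, h′′′(0) = 257.

f: a_k = 0, -1, 0, 1/6, 0, -1/120, 0, 1/5040, 0, -1/362880, …
g: a_k = 0, -8, 0, 128/3, 0, -2048/5, 0, 32768/7, 0, -524288/9, …
f+g: L₀ = lclm(L_f,L_g), ord ≤ 2+2.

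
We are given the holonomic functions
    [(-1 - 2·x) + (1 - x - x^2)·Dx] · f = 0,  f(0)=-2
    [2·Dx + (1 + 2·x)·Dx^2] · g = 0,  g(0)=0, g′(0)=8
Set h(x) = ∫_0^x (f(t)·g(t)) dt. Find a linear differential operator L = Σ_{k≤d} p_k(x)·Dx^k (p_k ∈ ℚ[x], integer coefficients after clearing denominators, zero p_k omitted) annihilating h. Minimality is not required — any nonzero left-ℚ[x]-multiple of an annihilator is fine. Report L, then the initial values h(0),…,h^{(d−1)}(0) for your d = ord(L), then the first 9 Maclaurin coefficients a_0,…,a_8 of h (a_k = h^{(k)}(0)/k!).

f: a_k = -2, -2, -4, -6, -10, -16, -26, -42, -68, …
g: a_k = 0, 8, -8, 32/3, -16, 128/5, -128/3, 512/7, -128, …
f·g: L₀ = L_f ⊗_s L_g, ord ≤ 1·2.
Integrate: L := L₀·Dx.
L = (4 + 8·x)·Dx + (10·x + 10·x^2)·Dx^2 + (-1 - x + 3·x^2 + 2·x^3)·Dx^3  (order 3).
h: a_k = 0, 0, -8, 0, -28/3, -16/15, -704/45, -208/105, -3334/105, …
ICs: h(0) = 0, h′(0) = 0, h′′(0) = -16.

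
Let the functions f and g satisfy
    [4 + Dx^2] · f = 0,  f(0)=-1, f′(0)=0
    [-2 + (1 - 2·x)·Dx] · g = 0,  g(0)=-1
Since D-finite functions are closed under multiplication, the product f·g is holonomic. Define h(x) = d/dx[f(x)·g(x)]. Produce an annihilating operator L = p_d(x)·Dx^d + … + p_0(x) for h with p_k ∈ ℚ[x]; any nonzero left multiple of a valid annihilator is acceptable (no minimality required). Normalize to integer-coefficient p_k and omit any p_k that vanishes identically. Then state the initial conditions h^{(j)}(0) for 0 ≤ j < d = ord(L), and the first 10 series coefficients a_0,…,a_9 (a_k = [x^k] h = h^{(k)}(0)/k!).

L = (-4 - 16·x + 16·x^2) + (-4 + 8·x)·Dx + (1 - 4·x + 4·x^2)·Dx^2  (order 2).
h: a_k = 2, 4, 12, 104/3, 260/3, 3112/15, 21784/45, 69712/63, 17428/7, 15685192/2835, …
ICs: h(0) = 2, h′(0) = 4.

f: a_k = -1, 0, 2, 0, -2/3, 0, 4/45, 0, -2/315, 0, …
g: a_k = -1, -2, -4, -8, -16, -32, -64, -128, -256, -512, …
Product ⇒ symmetric product L₀, ord ≤ 2.
h=h₀': d/dx-closure on L₀ ⇒ L.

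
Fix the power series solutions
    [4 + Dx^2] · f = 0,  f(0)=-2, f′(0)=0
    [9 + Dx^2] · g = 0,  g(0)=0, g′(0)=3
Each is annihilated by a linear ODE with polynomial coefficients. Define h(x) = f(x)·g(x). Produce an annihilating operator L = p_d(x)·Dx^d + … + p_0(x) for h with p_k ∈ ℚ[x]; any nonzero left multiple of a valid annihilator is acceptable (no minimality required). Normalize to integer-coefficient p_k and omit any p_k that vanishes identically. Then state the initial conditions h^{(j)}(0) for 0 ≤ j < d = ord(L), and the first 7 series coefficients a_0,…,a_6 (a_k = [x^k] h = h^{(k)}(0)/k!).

f: a_k = -2, 0, 4, 0, -4/3, 0, 8/45, …
g: a_k = 0, 3, 0, -9/2, 0, 81/40, 0, …
Sym-product of L_f,L_g gives L₀ (≤ ord 4).
L = 25 + 26·Dx^2 + Dx^4  (order 4).
h: a_k = 0, -6, 0, 21, 0, -521/20, 0, …
ICs: h(0) = 0, h′(0) = -6, h′′(0) = 0, h′′′(0) = 126.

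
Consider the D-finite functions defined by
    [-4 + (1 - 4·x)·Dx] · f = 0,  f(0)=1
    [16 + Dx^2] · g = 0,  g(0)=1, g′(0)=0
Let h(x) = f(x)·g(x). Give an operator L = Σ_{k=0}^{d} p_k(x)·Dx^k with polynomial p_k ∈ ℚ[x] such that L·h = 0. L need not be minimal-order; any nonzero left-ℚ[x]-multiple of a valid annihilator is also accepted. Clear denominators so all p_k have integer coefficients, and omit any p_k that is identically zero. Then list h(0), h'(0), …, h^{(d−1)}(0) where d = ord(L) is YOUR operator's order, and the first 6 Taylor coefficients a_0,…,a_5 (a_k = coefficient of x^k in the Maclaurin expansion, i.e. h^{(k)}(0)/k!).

f: a_k = 1, 4, 16, 64, 256, 1024, …
g: a_k = 1, 0, -8, 0, 32/3, 0, …
f·g: L₀ = L_f ⊗_s L_g, ord ≤ 1·2.
L = (-16 + 64·x) + 8·Dx + (-1 + 4·x)·Dx^2  (order 2).
h: a_k = 1, 4, 8, 32, 416/3, 1664/3, …
ICs: h(0) = 1, h′(0) = 4.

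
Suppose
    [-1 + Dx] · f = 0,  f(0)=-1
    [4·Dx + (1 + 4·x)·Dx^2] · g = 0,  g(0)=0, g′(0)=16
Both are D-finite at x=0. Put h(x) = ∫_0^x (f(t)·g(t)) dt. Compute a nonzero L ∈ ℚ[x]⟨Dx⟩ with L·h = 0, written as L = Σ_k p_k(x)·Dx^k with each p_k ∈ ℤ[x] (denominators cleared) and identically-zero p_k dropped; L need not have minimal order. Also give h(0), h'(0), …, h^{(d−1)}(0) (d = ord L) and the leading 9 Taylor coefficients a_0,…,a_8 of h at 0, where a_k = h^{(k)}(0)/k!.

L = (-3 + 4·x)·Dx + (2 - 8·x)·Dx^2 + (1 + 4·x)·Dx^3  (order 3).
h: a_k = 0, 0, -8, 16/3, -46/3, 184/5, -501/5, 18238/63, -2205587/2520, …
ICs: h(0) = 0, h′(0) = 0, h′′(0) = -16.

f: a_k = -1, -1, -1/2, -1/6, -1/24, -1/120, -1/720, -1/5040, -1/40320, …
g: a_k = 0, 16, -32, 256/3, -256, 4096/5, -8192/3, 65536/7, -32768, …
Product ⇒ symmetric product L₀, ord ≤ 2.
Integrate: L := L₀·Dx.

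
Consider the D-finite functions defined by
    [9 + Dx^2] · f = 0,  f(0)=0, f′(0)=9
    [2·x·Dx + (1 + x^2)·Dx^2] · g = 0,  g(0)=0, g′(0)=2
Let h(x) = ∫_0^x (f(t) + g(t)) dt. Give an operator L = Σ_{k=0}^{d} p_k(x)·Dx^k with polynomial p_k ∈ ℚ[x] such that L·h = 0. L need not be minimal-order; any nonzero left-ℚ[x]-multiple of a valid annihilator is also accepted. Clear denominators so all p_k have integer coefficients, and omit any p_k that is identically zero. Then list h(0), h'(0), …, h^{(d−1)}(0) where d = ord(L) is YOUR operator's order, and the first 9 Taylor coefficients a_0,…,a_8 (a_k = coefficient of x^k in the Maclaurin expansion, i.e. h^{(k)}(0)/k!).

f: a_k = 0, 9, 0, -27/2, 0, 243/40, 0, -729/560, 0, …
g: a_k = 0, 2, 0, -2/3, 0, 2/5, 0, -2/7, 0, …
f+g: L₀ = lclm(L_f,L_g), ord ≤ 2+2.
Integrate: L := L₀·Dx.
L = (-54·x + 540·x^3 + 162·x^5)·Dx^2 + (63 + 279·x^2 + 297·x^4 + 81·x^6)·Dx^3 + (-6·x + 60·x^3 + 18·x^5)·Dx^4 + (7 + 31·x^2 + 33·x^4 + 9·x^6)·Dx^5  (order 5).
h: a_k = 0, 0, 11/2, 0, -85/24, 0, 259/240, 0, -127/640, …
ICs: h(0) = 0, h′(0) = 0, h′′(0) = 11, h′′′(0) = 0, h′′′′(0) = -85.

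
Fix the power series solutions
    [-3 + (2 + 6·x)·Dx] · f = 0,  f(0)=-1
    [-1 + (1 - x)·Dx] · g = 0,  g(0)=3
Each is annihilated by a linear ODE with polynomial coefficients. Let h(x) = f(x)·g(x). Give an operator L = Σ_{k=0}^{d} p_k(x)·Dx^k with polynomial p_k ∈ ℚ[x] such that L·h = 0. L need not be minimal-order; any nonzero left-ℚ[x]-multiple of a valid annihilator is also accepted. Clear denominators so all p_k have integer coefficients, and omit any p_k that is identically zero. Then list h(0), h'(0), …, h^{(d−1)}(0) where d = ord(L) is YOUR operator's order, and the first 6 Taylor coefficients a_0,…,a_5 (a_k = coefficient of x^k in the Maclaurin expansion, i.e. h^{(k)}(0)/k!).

f: a_k = -1, -3/2, 9/8, -27/16, 405/128, -1701/256, …
g: a_k = 3, 3, 3, 3, 3, 3, …
Sym-product of L_f,L_g gives L₀ (≤ ord 1).
L = (5 + 3·x) + (-2 - 4·x + 6·x^2)·Dx  (order 1).
h: a_k = -3, -15/2, -33/8, -147/16, 39/128, -5025/256, …
ICs: h(0) = -3.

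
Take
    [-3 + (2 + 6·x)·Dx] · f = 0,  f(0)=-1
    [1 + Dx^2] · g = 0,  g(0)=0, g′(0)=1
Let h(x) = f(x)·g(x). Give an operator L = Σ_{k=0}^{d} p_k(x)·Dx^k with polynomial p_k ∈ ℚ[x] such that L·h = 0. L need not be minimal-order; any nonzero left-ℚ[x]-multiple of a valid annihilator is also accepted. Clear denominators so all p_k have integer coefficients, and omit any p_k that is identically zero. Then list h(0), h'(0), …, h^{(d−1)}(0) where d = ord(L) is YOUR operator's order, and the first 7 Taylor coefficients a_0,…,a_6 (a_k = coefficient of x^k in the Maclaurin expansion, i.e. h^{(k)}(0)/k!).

L = (31 + 24·x + 36·x^2) + (-12 - 36·x)·Dx + (4 + 24·x + 36·x^2)·Dx^2  (order 2).
h: a_k = 0, -1, -3/2, 31/24, -23/16, 5699/1920, -8161/1280, …
ICs: h(0) = 0, h′(0) = -1.

f: a_k = -1, -3/2, 9/8, -27/16, 405/128, -1701/256, 15309/1024, …
g: a_k = 0, 1, 0, -1/6, 0, 1/120, 0, …
L₀ := L_f ⊗_s L_g (sym. prod.), ord ≤ 2.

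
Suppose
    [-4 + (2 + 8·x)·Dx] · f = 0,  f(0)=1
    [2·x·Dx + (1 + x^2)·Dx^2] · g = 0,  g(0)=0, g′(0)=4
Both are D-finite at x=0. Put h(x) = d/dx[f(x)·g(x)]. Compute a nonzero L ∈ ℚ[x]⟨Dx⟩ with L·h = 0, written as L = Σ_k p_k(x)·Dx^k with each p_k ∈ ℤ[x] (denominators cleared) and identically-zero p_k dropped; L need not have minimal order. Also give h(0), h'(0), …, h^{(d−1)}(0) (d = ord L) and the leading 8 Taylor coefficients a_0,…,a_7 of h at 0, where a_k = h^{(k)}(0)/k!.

L = (-10 + 40·x + 98·x^2 - 24·x^3 - 12·x^4) + (13 + 66·x + 117·x^2 + 226·x^3 - 84·x^4 - 48·x^5)·Dx + (3 + 23·x + 42·x^2 - x^3 + 23·x^4 - 24·x^5 - 16·x^6)·Dx^2  (order 2).
h: a_k = 4, 16, -28, 160/3, -548/3, 3248/5, -34108/15, 857408/105, …
ICs: h(0) = 4, h′(0) = 16.

f: a_k = 1, 2, -2, 4, -10, 28, -84, 264, …
g: a_k = 0, 4, 0, -4/3, 0, 4/5, 0, -4/7, …
h₀=f·g: eliminate ⇒ L₀, order ≤ 1·2.
Derive L from L₀ (diff closure).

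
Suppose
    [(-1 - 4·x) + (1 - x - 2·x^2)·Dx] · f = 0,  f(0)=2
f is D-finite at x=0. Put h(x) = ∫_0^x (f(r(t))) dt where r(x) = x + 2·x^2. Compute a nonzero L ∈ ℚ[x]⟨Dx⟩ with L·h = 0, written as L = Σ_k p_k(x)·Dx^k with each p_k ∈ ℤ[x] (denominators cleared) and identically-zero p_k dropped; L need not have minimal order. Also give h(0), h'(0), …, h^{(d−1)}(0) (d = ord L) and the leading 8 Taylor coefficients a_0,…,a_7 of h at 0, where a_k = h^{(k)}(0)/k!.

L = (1 + 8·x + 24·x^2 + 32·x^3)·Dx + (-1 + x + 4·x^2 + 8·x^3 + 8·x^4)·Dx^2  (order 2).
h: a_k = 0, 2, 1, 10/3, 17/2, 106/5, 169/3, 1114/7, …
ICs: h(0) = 0, h′(0) = 2.

f: a_k = 2, 2, 6, 10, 22, 42, 86, 170, …
Change of var in L_f (x↦r) gives L₀.
h=∫h₀ ⇒ L = L₀·Dx.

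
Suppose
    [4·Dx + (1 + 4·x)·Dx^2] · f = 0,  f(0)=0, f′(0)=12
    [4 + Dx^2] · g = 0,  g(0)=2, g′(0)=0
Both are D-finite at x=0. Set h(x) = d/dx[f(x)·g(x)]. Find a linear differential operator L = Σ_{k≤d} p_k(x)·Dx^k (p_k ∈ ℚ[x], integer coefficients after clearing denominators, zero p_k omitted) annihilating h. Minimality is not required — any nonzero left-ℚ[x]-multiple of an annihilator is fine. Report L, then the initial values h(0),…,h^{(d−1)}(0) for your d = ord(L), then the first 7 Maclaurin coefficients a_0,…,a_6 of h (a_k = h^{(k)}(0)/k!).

f: a_k = 0, 12, -24, 64, -192, 3072/5, -2048, …
g: a_k = 2, 0, -4, 0, 4/3, 0, -8/45, …
f·g: L₀ = L_f ⊗_s L_g, ord ≤ 2·2.
Differentiate: ansatz ord ≤ ord L₀ ⇒ L.
L = (-832 - 992·x - 5568·x^2 - 12288·x^3 - 2048·x^4 + 24576·x^5 + 16384·x^6) + (-264 - 1568·x - 2560·x^2 + 10240·x^4 + 8192·x^5)·Dx + (-220 - 368·x - 1760·x^2 - 3072·x^3 + 2048·x^4 + 12288·x^5 + 8192·x^6)·Dx^2 + (-66 - 392·x - 640·x^2 + 2560·x^4 + 2048·x^5)·Dx^3 + (-3 - 30·x - 92·x^2 + 640·x^4 + 1536·x^5 + 1024·x^6)·Dx^4  (order 4).
h: a_k = 24, -96, 240, -1152, 4944, -20160, 408416/5, …
ICs: h(0) = 24, h′(0) = -96, h′′(0) = 480, h′′′(0) = -6912.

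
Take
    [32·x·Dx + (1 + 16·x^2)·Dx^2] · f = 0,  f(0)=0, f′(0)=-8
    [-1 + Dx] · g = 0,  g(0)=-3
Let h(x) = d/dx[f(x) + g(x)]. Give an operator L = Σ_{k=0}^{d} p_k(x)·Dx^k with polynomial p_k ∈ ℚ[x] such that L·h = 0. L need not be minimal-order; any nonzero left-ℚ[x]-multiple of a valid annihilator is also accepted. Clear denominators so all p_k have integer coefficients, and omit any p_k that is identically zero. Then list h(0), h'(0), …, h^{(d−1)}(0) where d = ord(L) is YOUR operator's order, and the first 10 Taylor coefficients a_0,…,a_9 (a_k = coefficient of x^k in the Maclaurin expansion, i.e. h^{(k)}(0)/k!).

L = (32 - 32·x - 1536·x^2 - 512·x^3) + (-33 + 1504·x^2 - 256·x^4)·Dx + (1 + 32·x + 32·x^2 + 512·x^3 + 256·x^4)·Dx^2  (order 2).
h: a_k = -11, -3, 253/2, -1/2, -16385/8, -1/40, 7864319/240, -1/1680, -7046430721/13440, -1/120960, …
ICs: h(0) = -11, h′(0) = -3.

f: a_k = 0, -8, 0, 128/3, 0, -2048/5, 0, 32768/7, 0, -524288/9, …
g: a_k = -3, -3, -3/2, -1/2, -1/8, -1/40, -1/240, -1/1680, -1/13440, -1/120960, …
f+g: L₀ = lclm(L_f,L_g), ord ≤ 2+1.
h=h₀': d/dx-closure on L₀ ⇒ L.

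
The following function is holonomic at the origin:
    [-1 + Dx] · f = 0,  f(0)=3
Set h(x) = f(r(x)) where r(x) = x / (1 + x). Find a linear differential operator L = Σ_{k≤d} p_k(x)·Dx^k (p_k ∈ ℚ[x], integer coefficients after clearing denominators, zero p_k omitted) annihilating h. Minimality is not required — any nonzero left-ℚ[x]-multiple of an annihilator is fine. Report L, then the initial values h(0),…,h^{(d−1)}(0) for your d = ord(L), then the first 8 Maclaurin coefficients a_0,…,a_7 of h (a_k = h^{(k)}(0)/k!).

f: a_k = 3, 3, 3/2, 1/2, 1/8, 1/40, 1/240, 1/1680, …
Change of var in L_f (x↦r) gives L₀.
L = -1 + (1 + 2·x + x^2)·Dx  (order 1).
h: a_k = 3, 3, -3/2, 1/2, 1/8, -19/40, 151/240, -1091/1680, …
ICs: h(0) = 3.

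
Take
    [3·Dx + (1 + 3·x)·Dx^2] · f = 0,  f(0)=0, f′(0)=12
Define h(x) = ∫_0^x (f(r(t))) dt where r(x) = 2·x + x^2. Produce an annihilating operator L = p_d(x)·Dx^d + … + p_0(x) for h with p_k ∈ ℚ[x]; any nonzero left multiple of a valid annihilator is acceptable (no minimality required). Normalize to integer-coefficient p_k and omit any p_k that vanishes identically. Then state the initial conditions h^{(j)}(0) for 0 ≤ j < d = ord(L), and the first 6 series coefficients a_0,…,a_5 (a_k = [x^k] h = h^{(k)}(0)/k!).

f: a_k = 0, 12, -18, 36, -81, 972/5, …
f∘r: x↦r, Dx↦Dx/r' in L_f ⇒ L₀.
∫: right-multiply L₀ by Dx.
L = (5 + 6·x + 3·x^2)·Dx^2 + (1 + 7·x + 9·x^2 + 3·x^3)·Dx^3  (order 3).
h: a_k = 0, 0, 12, -20, 54, -882/5, …
ICs: h(0) = 0, h′(0) = 0, h′′(0) = 24.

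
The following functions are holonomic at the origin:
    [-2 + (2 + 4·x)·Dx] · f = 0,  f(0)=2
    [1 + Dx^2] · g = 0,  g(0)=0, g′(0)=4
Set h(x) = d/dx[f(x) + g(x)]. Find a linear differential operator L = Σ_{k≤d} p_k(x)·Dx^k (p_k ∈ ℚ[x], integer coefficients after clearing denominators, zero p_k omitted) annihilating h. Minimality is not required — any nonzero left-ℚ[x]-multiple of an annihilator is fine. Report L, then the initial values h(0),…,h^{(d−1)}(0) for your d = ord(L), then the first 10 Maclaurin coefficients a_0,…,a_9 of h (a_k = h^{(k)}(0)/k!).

f: a_k = 2, 2, -1, 1, -5/4, 7/4, -21/8, 33/8, -429/64, 715/64, …
g: a_k = 0, 4, 0, -2/3, 0, 1/30, 0, -1/1260, 0, 1/90720, …
f+g: L₀ = lclm(L_f,L_g), ord ≤ 1+2.
h₀' ⇒ L via d/dx closure of L₀.
L = (-4 - x - x^2) + (-1 - 3·x - 3·x^2 - 2·x^3)·Dx + (-4 - x - x^2)·Dx^2 + (-1 - 3·x - 3·x^2 - 2·x^3)·Dx^3  (order 3).
h: a_k = 6, -2, 1, -5, 107/12, -63/4, 10393/360, -429/8, 2027027/20160, -12155/64, …
ICs: h(0) = 6, h′(0) = -2, h′′(0) = 2.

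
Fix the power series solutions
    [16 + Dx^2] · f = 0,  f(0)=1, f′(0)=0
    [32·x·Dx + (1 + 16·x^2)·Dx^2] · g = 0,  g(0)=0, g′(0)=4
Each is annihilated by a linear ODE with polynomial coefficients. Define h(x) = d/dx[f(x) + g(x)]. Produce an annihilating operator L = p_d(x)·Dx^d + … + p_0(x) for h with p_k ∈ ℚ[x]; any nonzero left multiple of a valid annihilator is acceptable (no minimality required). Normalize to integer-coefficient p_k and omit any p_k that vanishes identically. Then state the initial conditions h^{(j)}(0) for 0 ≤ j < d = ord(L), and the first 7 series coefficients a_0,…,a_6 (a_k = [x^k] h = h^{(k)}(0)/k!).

L = (-5632·x + 114688·x^3 + 131072·x^5) + (-16 + 1792·x^2 + 36864·x^4 + 65536·x^6)·Dx + (-352·x + 7168·x^3 + 8192·x^5)·Dx^2 + (-1 + 112·x^2 + 2304·x^4 + 4096·x^6)·Dx^3  (order 3).
h: a_k = 4, -16, -64, 128/3, 1024, -512/15, -16384, …
ICs: h(0) = 4, h′(0) = -16, h′′(0) = -128.

f: a_k = 1, 0, -8, 0, 32/3, 0, -256/45, …
g: a_k = 0, 4, 0, -64/3, 0, 1024/5, 0, …
Sum ⇒ L₀ = lclm(L_f,L_g) in ℚ(x)⟨Dx⟩.
h=h₀': d/dx-closure on L₀ ⇒ L.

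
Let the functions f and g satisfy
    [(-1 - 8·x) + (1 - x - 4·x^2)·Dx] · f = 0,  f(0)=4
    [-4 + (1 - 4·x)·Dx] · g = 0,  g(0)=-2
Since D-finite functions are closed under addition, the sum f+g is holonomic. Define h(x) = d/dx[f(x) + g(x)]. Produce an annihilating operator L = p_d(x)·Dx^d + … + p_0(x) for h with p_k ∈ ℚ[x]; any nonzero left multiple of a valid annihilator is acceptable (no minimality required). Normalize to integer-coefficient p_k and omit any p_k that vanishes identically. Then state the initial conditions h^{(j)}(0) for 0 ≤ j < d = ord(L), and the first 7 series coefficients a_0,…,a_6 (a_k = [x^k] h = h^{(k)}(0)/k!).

f: a_k = 4, 4, 20, 36, 116, 260, 724, …
g: a_k = -2, -8, -32, -128, -512, -2048, -8192, …
Weyl lclm of L_f,L_g ⇒ L₀ (ord ≤ 2).
Derive L from L₀ (diff closure).
L = (264 - 384·x + 6912·x^2 - 6144·x^3 + 6144·x^4) + (-21 - 264·x - 96·x^2 + 4608·x^3 - 5376·x^4 + 6144·x^5)·Dx + (-1 + 41·x - 228·x^2 + 288·x^3 + 256·x^4 - 768·x^5 + 1024·x^6)·Dx^2  (order 2).
h: a_k = -4, -24, -276, -1584, -8940, -44808, -217028, …
ICs: h(0) = -4, h′(0) = -24.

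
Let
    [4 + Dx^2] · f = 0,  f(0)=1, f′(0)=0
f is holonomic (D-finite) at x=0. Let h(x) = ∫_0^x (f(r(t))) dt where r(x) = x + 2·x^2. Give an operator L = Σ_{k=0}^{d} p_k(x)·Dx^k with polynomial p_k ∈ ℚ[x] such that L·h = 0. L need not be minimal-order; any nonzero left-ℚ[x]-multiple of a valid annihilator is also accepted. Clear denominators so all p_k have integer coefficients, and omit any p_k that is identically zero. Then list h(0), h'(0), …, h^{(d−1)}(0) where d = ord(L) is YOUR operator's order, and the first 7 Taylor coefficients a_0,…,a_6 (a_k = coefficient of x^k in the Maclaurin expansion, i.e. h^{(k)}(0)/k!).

L = (4 + 48·x + 192·x^2 + 256·x^3)·Dx - 4·Dx^2 + (1 + 4·x)·Dx^3  (order 3).
h: a_k = 0, 1, 0, -2/3, -2, -22/15, 8/9, …
ICs: h(0) = 0, h′(0) = 1, h′′(0) = 0.

f: a_k = 1, 0, -2, 0, 2/3, 0, -4/45, …
L₀ from L_f via x↦r, Dx↦r'^{-1}Dx.
h=∫h₀ ⇒ L = L₀·Dx.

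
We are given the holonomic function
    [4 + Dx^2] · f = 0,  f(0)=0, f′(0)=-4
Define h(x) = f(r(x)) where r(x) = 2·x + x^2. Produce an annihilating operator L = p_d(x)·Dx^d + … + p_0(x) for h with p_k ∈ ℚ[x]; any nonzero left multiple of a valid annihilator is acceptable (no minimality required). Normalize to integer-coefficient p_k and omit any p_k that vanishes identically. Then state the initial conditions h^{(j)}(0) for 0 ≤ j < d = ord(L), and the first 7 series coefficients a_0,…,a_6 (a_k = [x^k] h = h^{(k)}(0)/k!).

f: a_k = 0, -4, 0, 8/3, 0, -8/15, 0, …
Substitute x→r, Dx→(1/r')Dx; clear ⇒ L₀.
L = (16 + 48·x + 48·x^2 + 16·x^3) - Dx + (1 + x)·Dx^2  (order 2).
h: a_k = 0, -8, -4, 64/3, 32, -16/15, -40, …
ICs: h(0) = 0, h′(0) = -8.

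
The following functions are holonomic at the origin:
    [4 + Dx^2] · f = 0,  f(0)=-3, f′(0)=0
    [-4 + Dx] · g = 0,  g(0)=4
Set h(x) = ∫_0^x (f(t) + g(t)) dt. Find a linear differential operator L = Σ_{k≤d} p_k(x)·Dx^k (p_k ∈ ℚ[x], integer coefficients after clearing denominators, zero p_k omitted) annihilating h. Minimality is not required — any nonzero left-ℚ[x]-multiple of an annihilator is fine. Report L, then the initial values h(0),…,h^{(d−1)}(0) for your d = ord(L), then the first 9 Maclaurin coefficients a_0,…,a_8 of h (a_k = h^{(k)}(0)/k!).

L = -16·Dx + 4·Dx^2 - 4·Dx^3 + Dx^4  (order 4).
h: a_k = 0, 1, 8, 38/3, 32/3, 122/15, 256/45, 148/45, 512/315, …
ICs: h(0) = 0, h′(0) = 1, h′′(0) = 16, h′′′(0) = 76.

f: a_k = -3, 0, 6, 0, -2, 0, 4/15, 0, -2/105, …
g: a_k = 4, 16, 32, 128/3, 128/3, 512/15, 1024/45, 4096/315, 2048/315, …
Weyl lclm of L_f,L_g ⇒ L₀ (ord ≤ 3).
∫: right-multiply L₀ by Dx.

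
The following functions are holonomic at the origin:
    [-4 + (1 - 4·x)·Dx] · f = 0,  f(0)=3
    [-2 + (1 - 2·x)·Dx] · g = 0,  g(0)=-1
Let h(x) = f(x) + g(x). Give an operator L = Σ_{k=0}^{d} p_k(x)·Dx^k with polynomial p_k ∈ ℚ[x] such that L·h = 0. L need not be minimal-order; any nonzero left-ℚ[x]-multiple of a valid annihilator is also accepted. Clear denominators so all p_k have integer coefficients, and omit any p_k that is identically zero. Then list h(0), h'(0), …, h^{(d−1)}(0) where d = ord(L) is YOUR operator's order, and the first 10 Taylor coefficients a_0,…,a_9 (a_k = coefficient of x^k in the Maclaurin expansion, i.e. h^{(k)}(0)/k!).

L = -16 + (12 - 32·x)·Dx + (-1 + 6·x - 8·x^2)·Dx^2  (order 2).
h: a_k = 2, 10, 44, 184, 752, 3040, 12224, 49024, 196352, 785920, …
ICs: h(0) = 2, h′(0) = 10.

f: a_k = 3, 12, 48, 192, 768, 3072, 12288, 49152, 196608, 786432, …
g: a_k = -1, -2, -4, -8, -16, -32, -64, -128, -256, -512, …
h₀=f+g: left-lcm gives L₀, ord ≤ 2.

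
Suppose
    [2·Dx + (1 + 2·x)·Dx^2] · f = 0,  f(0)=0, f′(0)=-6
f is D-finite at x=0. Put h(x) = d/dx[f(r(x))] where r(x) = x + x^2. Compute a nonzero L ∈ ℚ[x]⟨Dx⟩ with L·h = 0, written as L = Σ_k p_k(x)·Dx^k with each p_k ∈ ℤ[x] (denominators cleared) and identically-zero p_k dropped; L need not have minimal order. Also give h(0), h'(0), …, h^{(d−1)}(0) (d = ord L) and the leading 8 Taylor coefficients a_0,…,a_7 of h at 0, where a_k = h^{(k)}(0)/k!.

f: a_k = 0, -6, 6, -8, 12, -96/5, 32, -384/7, …
f∘r: x↦r, Dx↦Dx/r' in L_f ⇒ L₀.
h=h₀': d/dx-closure on L₀ ⇒ L.
L = (4·x + 4·x^2) + (1 + 4·x + 6·x^2 + 4·x^3)·Dx  (order 1).
h: a_k = -6, 0, 12, -24, 24, 0, -48, 96, …
ICs: h(0) = -6.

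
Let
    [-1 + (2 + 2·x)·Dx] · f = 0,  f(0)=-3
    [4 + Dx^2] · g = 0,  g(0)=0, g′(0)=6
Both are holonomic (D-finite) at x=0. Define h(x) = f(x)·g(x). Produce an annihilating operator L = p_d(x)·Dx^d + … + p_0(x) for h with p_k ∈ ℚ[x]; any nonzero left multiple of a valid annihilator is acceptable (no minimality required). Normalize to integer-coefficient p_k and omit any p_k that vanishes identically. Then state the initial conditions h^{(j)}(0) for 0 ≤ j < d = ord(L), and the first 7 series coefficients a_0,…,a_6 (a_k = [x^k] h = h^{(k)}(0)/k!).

f: a_k = -3, -3/2, 3/8, -3/16, 15/128, -21/256, 63/1024, …
g: a_k = 0, 6, 0, -4, 0, 4/5, 0, …
Sym-product of L_f,L_g gives L₀ (≤ ord 2).
L = (19 + 32·x + 16·x^2) + (-4 - 4·x)·Dx + (4 + 8·x + 4·x^2)·Dx^2  (order 2).
h: a_k = 0, -18, -9, 57/4, 39/8, -1023/320, -603/640, …
ICs: h(0) = 0, h′(0) = -18.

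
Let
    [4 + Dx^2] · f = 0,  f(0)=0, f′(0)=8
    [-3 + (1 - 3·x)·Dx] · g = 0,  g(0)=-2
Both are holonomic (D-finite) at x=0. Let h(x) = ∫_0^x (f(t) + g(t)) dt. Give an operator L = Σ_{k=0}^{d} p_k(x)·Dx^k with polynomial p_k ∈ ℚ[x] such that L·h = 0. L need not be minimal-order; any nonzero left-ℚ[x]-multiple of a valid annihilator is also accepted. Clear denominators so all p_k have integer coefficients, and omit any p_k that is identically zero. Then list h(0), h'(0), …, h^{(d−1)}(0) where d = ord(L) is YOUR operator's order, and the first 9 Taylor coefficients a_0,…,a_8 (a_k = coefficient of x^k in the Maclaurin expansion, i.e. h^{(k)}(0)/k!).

L = (-348 + 144·x - 216·x^2)·Dx + (44 - 180·x + 216·x^2 - 216·x^3)·Dx^2 + (-87 + 36·x - 54·x^2)·Dx^3 + (11 - 45·x + 54·x^2 - 54·x^3)·Dx^4  (order 4).
h: a_k = 0, -2, 1, -6, -89/6, -162/5, -3637/45, -1458/7, -688921/1260, …
ICs: h(0) = 0, h′(0) = -2, h′′(0) = 2, h′′′(0) = -36.

f: a_k = 0, 8, 0, -16/3, 0, 16/15, 0, -32/315, 0, …
g: a_k = -2, -6, -18, -54, -162, -486, -1458, -4374, -13122, …
L₀ := lclm(L_f,L_g); ord L₀ ≤ 2+1.
h=∫₀ˣh₀: take L = L₀·Dx.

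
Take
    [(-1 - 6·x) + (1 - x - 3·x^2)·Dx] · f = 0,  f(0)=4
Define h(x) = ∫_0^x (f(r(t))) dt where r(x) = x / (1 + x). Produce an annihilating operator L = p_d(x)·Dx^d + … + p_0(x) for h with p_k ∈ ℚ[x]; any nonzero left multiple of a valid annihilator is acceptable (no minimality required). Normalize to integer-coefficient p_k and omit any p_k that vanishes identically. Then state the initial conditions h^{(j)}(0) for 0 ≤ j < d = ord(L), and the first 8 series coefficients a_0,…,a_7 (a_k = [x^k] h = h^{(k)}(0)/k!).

L = (1 + 7·x)·Dx + (-1 - 2·x + 2·x^2 + 3·x^3)·Dx^2  (order 2).
h: a_k = 0, 4, 2, 4, 0, 36/5, -6, 144/7, …
ICs: h(0) = 0, h′(0) = 4.

f: a_k = 4, 4, 16, 28, 76, 160, 388, 868, …
h₀=f(r): pull back L_f along r ⇒ L₀.
h=∫h₀ ⇒ L = L₀·Dx.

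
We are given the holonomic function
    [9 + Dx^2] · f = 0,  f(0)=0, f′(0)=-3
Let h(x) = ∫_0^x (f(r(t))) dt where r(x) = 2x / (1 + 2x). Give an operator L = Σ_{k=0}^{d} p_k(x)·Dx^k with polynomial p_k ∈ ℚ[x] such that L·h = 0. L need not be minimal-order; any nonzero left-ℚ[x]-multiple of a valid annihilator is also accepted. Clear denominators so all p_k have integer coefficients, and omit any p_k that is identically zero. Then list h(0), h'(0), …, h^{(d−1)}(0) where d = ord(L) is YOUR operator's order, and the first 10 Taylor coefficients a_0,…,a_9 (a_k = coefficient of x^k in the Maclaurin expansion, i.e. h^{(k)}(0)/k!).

L = 36·Dx + (4 + 24·x + 48·x^2 + 32·x^3)·Dx^2 + (1 + 8·x + 24·x^2 + 32·x^3 + 16·x^4)·Dx^3  (order 3).
h: a_k = 0, 0, -3, 4, 3, -168/5, 586/5, -2040/7, 19353/35, -10096/15, …
ICs: h(0) = 0, h′(0) = 0, h′′(0) = -6.

f: a_k = 0, -3, 0, 9/2, 0, -81/40, 0, 243/560, 0, -243/4480, …
Substitute x→r, Dx→(1/r')Dx; clear ⇒ L₀.
h=∫₀ˣh₀: take L = L₀·Dx.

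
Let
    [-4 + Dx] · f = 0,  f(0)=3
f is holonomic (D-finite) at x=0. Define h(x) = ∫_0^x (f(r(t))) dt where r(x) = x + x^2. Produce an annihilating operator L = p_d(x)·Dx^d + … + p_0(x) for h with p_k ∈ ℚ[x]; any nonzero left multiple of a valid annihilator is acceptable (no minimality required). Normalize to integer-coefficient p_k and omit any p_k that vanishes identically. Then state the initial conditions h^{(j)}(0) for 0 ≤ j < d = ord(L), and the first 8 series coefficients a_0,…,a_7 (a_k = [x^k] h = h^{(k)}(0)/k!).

L = (-4 - 8·x)·Dx + Dx^2  (order 2).
h: a_k = 0, 3, 6, 12, 20, 152/5, 208/5, 5536/105, …
ICs: h(0) = 0, h′(0) = 3.

f: a_k = 3, 12, 24, 32, 32, 128/5, 256/15, 1024/105, …
f∘r: x↦r, Dx↦Dx/r' in L_f ⇒ L₀.
Integrate: L := L₀·Dx.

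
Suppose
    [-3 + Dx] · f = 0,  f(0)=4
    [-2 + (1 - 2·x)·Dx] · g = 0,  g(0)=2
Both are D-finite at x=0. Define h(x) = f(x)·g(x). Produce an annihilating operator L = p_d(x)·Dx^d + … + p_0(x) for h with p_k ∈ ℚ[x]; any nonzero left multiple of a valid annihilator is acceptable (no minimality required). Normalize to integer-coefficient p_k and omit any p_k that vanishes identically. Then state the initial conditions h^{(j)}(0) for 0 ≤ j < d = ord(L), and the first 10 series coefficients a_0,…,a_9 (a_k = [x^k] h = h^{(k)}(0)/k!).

L = (5 - 6·x) + (-1 + 2·x)·Dx  (order 1).
h: a_k = 8, 40, 116, 268, 563, 5711/5, 4585/2, 321193/70, 5139817/560, 10279877/560, …
ICs: h(0) = 8.

f: a_k = 4, 12, 18, 18, 27/2, 81/10, 81/20, 243/140, 729/1120, 243/1120, …
g: a_k = 2, 4, 8, 16, 32, 64, 128, 256, 512, 1024, …
f·g: L₀ = L_f ⊗_s L_g, ord ≤ 1·1.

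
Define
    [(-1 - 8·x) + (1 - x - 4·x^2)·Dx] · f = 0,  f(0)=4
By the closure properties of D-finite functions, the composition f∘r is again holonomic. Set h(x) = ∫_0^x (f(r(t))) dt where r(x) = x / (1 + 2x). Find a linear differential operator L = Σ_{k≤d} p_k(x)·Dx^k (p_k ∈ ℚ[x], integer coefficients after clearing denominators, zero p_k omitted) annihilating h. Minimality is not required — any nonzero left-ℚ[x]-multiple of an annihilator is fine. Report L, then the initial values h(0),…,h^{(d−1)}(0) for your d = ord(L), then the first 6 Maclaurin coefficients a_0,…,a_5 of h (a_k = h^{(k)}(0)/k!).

f: a_k = 4, 4, 20, 36, 116, 260, …
h₀=f(r): pull back L_f along r ⇒ L₀.
h=∫₀ˣh₀: take L = L₀·Dx.
L = (1 + 10·x)·Dx + (-1 - 5·x - 4·x^2 + 4·x^3)·Dx^2  (order 2).
h: a_k = 0, 4, 2, 4, -7, 108/5, …
ICs: h(0) = 0, h′(0) = 4.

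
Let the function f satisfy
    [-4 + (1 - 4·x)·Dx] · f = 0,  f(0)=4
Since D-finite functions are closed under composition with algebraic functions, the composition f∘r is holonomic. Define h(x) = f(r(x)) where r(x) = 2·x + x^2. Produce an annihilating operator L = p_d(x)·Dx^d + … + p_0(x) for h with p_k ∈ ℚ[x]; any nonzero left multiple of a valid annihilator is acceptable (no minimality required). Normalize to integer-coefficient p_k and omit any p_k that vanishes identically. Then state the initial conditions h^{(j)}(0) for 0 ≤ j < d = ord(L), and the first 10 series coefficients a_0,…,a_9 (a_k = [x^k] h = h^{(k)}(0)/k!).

L = (8 + 8·x) + (-1 + 8·x + 4·x^2)·Dx  (order 1).
h: a_k = 4, 32, 272, 2304, 19520, 165376, 1401088, 11870208, 100566016, 852008960, …
ICs: h(0) = 4.

f: a_k = 4, 16, 64, 256, 1024, 4096, 16384, 65536, 262144, 1048576, …
Change of var in L_f (x↦r) gives L₀.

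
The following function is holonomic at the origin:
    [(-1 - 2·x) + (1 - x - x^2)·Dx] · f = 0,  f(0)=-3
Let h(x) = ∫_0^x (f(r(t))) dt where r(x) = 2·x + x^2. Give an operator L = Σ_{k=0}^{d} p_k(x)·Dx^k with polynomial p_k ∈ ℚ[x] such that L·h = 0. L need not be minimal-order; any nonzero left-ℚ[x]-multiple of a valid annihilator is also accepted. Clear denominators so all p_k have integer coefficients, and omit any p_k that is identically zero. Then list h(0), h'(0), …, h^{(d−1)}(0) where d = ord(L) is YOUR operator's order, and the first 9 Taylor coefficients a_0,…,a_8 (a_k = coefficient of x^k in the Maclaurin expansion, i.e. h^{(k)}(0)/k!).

f: a_k = -3, -3, -6, -9, -15, -24, -39, -63, -102, …
Change of var in L_f (x↦r) gives L₀.
h=∫h₀ ⇒ L = L₀·Dx.
L = (2 + 10·x + 12·x^2 + 4·x^3)·Dx + (-1 + 2·x + 5·x^2 + 4·x^3 + x^4)·Dx^2  (order 2).
h: a_k = 0, -3, -3, -9, -24, -354/5, -217, -4785/7, -2199, …
ICs: h(0) = 0, h′(0) = -3.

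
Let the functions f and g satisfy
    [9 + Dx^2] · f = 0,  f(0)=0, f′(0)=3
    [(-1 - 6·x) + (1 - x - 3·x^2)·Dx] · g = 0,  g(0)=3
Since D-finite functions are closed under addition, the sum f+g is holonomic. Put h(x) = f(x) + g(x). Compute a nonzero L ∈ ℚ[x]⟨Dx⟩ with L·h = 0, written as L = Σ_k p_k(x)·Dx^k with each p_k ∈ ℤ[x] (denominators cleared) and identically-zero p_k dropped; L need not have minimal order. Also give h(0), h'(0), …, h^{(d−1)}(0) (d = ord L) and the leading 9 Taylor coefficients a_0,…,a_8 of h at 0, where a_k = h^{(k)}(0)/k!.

L = (-459 - 2916·x - 1539·x^2 - 3888·x^3 - 3645·x^4 - 4374·x^5) + (153 - 153·x - 378·x^2 + 405·x^3 - 2187·x^5 - 2187·x^6)·Dx + (-51 - 324·x - 171·x^2 - 432·x^3 - 405·x^4 - 486·x^5)·Dx^2 + (17 - 17·x - 42·x^2 + 45·x^3 - 243·x^5 - 243·x^6)·Dx^3  (order 3).
h: a_k = 3, 6, 12, 33/2, 57, 4881/40, 291, 364317/560, 1524, …
ICs: h(0) = 3, h′(0) = 6, h′′(0) = 24.

f: a_k = 0, 3, 0, -9/2, 0, 81/40, 0, -243/560, 0, …
g: a_k = 3, 3, 12, 21, 57, 120, 291, 651, 1524, …
f+g: L₀ = lclm(L_f,L_g), ord ≤ 2+1.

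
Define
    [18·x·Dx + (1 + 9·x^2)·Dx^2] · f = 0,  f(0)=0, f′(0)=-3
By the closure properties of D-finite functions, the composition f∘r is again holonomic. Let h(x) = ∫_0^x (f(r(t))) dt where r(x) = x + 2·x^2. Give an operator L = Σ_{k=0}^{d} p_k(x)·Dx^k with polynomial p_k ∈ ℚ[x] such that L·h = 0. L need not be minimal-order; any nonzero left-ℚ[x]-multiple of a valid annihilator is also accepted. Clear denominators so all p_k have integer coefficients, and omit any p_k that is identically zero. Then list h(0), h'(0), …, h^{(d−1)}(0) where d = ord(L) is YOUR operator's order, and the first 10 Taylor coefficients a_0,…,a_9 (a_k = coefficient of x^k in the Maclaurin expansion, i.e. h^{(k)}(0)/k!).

f: a_k = 0, -3, 0, 9, 0, -243/5, 0, 2187/7, 0, -2187, …
L₀ from L_f via x↦r, Dx↦r'^{-1}Dx.
h=∫₀ˣh₀: take L = L₀·Dx.
L = (-4 + 18·x + 144·x^2 + 432·x^3 + 432·x^4)·Dx^2 + (1 + 4·x + 9·x^2 + 72·x^3 + 180·x^4 + 144·x^5)·Dx^3  (order 3).
h: a_k = 0, 0, -3/2, -2, 9/4, 54/5, 99/10, -414/7, -11421/56, 54, …
ICs: h(0) = 0, h′(0) = 0, h′′(0) = -3.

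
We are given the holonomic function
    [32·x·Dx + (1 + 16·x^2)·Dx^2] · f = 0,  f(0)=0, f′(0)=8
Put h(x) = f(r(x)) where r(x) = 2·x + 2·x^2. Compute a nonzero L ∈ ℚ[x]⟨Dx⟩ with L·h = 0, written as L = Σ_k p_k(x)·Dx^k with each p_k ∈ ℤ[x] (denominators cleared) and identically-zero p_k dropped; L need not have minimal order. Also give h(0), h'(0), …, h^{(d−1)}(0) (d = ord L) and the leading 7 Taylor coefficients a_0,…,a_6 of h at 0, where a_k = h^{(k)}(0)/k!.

L = (-2 + 128·x + 512·x^2 + 768·x^3 + 384·x^4)·Dx + (1 + 2·x + 64·x^2 + 256·x^3 + 320·x^4 + 128·x^5)·Dx^2  (order 2).
h: a_k = 0, 16, 16, -1024/3, -1024, 60416/5, 195584/3, …
ICs: h(0) = 0, h′(0) = 16.

f: a_k = 0, 8, 0, -128/3, 0, 2048/5, 0, …
h₀=f(r): pull back L_f along r ⇒ L₀.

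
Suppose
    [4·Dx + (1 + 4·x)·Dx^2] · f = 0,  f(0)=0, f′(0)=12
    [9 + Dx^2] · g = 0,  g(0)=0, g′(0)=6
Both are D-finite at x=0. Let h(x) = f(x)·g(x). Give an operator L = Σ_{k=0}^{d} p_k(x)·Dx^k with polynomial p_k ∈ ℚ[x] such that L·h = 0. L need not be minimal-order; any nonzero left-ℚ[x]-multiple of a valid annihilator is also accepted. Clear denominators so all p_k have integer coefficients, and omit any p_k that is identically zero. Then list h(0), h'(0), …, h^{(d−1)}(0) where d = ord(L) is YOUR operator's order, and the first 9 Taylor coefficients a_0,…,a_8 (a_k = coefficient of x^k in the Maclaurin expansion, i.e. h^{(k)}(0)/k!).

L = (-2043 - 1296·x + 44064·x^2 + 186624·x^3 + 186624·x^4) + (72 + 5472·x + 31104·x^2 + 41472·x^3)·Dx + (-182 + 864·x + 12096·x^2 + 41472·x^3 + 41472·x^4)·Dx^2 + (8 + 608·x + 3456·x^2 + 4608·x^3)·Dx^3 + (5 + 112·x + 800·x^2 + 2304·x^3 + 2304·x^4)·Dx^4  (order 4).
h: a_k = 0, 0, 72, -144, 276, -936, 3159, -53286/5, 2579463/70, …
ICs: h(0) = 0, h′(0) = 0, h′′(0) = 144, h′′′(0) = -864.

f: a_k = 0, 12, -24, 64, -192, 3072/5, -2048, 49152/7, -24576, …
g: a_k = 0, 6, 0, -9, 0, 81/20, 0, -243/280, 0, …
h₀=f·g: eliminate ⇒ L₀, order ≤ 2·2.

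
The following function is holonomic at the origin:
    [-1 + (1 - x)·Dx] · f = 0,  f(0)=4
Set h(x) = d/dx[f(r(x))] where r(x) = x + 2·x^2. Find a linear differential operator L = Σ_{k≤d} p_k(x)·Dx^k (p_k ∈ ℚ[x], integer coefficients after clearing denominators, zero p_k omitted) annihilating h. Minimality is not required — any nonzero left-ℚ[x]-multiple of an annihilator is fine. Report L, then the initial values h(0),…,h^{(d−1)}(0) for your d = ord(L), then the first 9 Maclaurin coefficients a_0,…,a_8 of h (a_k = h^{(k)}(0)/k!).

L = (6 + 12·x + 24·x^2) + (-1 - 3·x + 6·x^2 + 8·x^3)·Dx  (order 1).
h: a_k = 4, 24, 60, 176, 420, 1032, 2380, 5472, 12276, …
ICs: h(0) = 4.

f: a_k = 4, 4, 4, 4, 4, 4, 4, 4, 4, …
Change of var in L_f (x↦r) gives L₀.
Differentiate: ansatz ord ≤ ord L₀ ⇒ L.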